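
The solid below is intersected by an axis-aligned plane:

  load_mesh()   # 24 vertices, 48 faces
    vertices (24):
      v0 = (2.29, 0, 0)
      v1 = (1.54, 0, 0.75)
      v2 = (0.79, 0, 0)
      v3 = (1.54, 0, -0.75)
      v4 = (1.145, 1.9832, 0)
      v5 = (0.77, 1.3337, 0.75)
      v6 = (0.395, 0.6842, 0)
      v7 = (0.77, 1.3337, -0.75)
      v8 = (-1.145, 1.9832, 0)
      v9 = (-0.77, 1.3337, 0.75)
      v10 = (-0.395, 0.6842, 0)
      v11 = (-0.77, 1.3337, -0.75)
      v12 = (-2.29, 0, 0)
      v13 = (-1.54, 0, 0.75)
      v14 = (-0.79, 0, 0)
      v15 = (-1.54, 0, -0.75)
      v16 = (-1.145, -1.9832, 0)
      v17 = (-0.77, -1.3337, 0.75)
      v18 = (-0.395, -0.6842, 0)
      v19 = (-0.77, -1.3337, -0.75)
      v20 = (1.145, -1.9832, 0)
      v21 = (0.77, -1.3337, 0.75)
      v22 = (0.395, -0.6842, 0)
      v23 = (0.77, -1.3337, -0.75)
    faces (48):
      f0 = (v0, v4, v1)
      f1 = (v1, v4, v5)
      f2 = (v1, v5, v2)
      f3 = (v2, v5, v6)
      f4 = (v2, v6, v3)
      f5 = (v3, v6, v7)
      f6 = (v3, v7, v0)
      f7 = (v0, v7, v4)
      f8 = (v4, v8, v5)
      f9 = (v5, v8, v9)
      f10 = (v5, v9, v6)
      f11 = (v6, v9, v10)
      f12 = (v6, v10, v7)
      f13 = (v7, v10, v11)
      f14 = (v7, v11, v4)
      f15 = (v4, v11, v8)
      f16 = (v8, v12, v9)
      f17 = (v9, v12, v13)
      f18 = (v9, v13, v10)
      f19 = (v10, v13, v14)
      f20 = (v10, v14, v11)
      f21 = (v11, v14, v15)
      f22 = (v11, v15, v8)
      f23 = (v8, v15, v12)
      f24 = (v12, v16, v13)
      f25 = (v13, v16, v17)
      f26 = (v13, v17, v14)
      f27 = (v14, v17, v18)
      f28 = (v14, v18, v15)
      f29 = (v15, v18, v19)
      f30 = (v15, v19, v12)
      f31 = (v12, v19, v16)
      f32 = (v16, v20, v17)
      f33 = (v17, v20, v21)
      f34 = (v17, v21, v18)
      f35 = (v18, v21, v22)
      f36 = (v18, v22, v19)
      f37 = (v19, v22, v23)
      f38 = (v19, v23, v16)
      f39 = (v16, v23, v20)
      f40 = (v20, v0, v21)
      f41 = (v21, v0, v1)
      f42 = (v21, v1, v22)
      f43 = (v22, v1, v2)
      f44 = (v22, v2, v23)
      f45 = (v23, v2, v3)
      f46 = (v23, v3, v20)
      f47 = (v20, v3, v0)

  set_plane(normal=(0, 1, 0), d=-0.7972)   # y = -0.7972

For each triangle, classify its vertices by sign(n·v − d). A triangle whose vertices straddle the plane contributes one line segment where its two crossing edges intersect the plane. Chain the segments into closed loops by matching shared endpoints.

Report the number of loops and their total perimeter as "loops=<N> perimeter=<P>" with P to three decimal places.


Straddling triangles (18 of 48):
  (v12,v16,v13) [+-+] → (-1.82974, -0.7972, 0)–(-1.38122, -0.7972, 0.448518)  len=0.6343
  (v13,v16,v17) [+--] → (-1.38122, -0.7972, 0.448518)–(-1.07974, -0.7972, 0.75)  len=0.4264
  (v13,v17,v14) [+-+] → (-1.07974, -0.7972, 0.75)–(-0.778045, -0.7972, 0.448302)  len=0.4267
  (v14,v17,v18) [+-+] → (-0.778045, -0.7972, 0.448302)–(-0.460242, -0.7972, 0.130485)  len=0.4495
  (v15,v18,v19) [++-] → (-0.460242, -0.7972, -0.130485)–(-1.07974, -0.7972, -0.75)  len=0.8761
  (v15,v19,v12) [+-+] → (-1.07974, -0.7972, -0.75)–(-1.38144, -0.7972, -0.448302)  len=0.4267
  (v12,v19,v16) [+--] → (-1.38144, -0.7972, -0.448302)–(-1.82974, -0.7972, 0)  len=0.6340
  (v17,v21,v18) [--+] → (-0.192313, -0.7972, 0.130485)–(-0.460242, -0.7972, 0.130485)  len=0.2679
  (v18,v21,v22) [+-+] → (-0.192313, -0.7972, 0.130485)–(0.460242, -0.7972, 0.130485)  len=0.6526
  (v18,v22,v19) [++-] → (0.192313, -0.7972, -0.130485)–(-0.460242, -0.7972, -0.130485)  len=0.6526
  (v19,v22,v23) [-+-] → (0.192313, -0.7972, -0.130485)–(0.460242, -0.7972, -0.130485)  len=0.2679
  (v20,v0,v21) [-+-] → (1.82974, -0.7972, 0)–(1.38144, -0.7972, 0.448302)  len=0.6340
  (v21,v0,v1) [-++] → (1.38144, -0.7972, 0.448302)–(1.07974, -0.7972, 0.75)  len=0.4267
  (v21,v1,v22) [-++] → (1.07974, -0.7972, 0.75)–(0.460242, -0.7972, 0.130485)  len=0.8761
  (v22,v2,v23) [++-] → (0.778045, -0.7972, -0.448302)–(0.460242, -0.7972, -0.130485)  len=0.4495
  (v23,v2,v3) [-++] → (0.778045, -0.7972, -0.448302)–(1.07974, -0.7972, -0.75)  len=0.4267
  (v23,v3,v20) [-+-] → (1.07974, -0.7972, -0.75)–(1.38122, -0.7972, -0.448518)  len=0.4264
  (v20,v3,v0) [-++] → (1.38122, -0.7972, -0.448518)–(1.82974, -0.7972, 0)  len=0.6343

Chained into 1 loop(s):
  loop 1: 18 segments, perimeter = 9.5881
Total perimeter = 9.588

loops=1 perimeter=9.588


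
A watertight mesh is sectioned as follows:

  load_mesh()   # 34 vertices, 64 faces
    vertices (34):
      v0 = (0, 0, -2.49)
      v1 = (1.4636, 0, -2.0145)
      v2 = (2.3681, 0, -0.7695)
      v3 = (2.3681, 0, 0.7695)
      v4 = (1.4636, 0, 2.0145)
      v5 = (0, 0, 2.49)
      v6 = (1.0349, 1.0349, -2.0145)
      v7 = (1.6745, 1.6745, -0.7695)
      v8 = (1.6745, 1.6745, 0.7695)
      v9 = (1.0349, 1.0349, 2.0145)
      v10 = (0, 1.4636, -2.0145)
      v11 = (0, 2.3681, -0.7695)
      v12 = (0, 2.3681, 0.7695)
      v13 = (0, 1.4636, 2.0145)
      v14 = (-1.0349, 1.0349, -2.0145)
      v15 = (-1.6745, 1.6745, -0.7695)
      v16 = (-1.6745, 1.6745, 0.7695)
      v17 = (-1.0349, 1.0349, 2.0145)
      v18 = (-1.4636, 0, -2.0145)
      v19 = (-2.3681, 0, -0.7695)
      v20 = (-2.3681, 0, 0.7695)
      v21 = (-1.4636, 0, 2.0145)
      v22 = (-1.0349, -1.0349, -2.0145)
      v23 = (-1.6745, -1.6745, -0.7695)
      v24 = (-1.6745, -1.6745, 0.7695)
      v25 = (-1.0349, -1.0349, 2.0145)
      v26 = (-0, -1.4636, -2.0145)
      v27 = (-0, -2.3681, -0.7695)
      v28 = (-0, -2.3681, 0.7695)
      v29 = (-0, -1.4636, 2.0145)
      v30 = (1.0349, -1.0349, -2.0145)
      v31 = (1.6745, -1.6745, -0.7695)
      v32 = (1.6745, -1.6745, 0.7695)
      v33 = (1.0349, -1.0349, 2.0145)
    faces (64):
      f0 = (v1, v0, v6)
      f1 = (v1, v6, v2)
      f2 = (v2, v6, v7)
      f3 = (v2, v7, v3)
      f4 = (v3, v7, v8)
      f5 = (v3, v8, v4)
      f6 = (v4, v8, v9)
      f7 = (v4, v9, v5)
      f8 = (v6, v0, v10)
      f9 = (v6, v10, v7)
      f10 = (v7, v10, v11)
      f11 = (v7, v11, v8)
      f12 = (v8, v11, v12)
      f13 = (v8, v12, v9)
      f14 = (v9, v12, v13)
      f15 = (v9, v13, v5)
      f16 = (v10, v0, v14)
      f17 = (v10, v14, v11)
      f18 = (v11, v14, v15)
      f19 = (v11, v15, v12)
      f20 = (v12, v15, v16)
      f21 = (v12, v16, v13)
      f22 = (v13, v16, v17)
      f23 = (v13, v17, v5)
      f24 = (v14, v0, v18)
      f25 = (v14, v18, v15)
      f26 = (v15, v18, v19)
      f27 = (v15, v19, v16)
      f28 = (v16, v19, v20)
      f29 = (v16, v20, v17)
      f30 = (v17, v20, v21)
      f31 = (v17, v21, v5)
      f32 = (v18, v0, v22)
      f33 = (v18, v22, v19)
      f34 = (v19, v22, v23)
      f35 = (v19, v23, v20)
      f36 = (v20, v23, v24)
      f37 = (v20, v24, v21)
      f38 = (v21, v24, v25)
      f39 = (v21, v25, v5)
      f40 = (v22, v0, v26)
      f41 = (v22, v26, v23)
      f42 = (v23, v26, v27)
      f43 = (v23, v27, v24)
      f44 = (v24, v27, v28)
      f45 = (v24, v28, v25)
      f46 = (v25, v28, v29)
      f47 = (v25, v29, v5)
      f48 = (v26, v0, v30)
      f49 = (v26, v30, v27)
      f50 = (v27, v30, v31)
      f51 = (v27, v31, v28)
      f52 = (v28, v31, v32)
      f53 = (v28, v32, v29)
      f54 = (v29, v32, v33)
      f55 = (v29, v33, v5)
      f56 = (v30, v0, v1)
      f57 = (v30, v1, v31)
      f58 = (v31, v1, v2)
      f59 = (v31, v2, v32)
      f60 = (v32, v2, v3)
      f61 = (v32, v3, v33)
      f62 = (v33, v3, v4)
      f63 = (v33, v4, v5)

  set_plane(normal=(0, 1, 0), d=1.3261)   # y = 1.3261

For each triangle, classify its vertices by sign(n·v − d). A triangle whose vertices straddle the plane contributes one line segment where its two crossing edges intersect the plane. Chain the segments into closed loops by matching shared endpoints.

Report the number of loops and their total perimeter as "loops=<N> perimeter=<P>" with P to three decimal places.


loops=1 perimeter=12.348

Straddling triangles (20 of 64):
  (v2,v6,v7) [--+] → (1.3261, 1.3261, -1.44767)–(1.81881, 1.3261, -0.7695)  len=0.8383
  (v2,v7,v3) [-+-] → (1.81881, 1.3261, -0.7695)–(1.81881, 1.3261, -0.449292)  len=0.3202
  (v3,v7,v8) [-++] → (1.81881, 1.3261, -0.449292)–(1.81881, 1.3261, 0.7695)  len=1.2188
  (v3,v8,v4) [-+-] → (1.81881, 1.3261, 0.7695)–(1.63062, 1.3261, 1.02854)  len=0.3202
  (v4,v8,v9) [-+-] → (1.63062, 1.3261, 1.02854)–(1.3261, 1.3261, 1.44767)  len=0.5181
  (v6,v0,v10) [--+] → (0, 1.3261, -2.05917)–(0.331931, 1.3261, -2.0145)  len=0.3349
  (v6,v10,v7) [-++] → (0.331931, 1.3261, -2.0145)–(1.3261, 1.3261, -1.44767)  len=1.1444
  (v8,v12,v9) [++-] → (0.808855, 1.3261, 1.74256)–(1.3261, 1.3261, 1.44767)  len=0.5954
  (v9,v12,v13) [-++] → (0.808855, 1.3261, 1.74256)–(0.331931, 1.3261, 2.0145)  len=0.5490
  (v9,v13,v5) [-+-] → (0.331931, 1.3261, 2.0145)–(0, 1.3261, 2.05917)  len=0.3349
  (v10,v0,v14) [+--] → (0, 1.3261, -2.05917)–(-0.331931, 1.3261, -2.0145)  len=0.3349
  (v10,v14,v11) [+-+] → (-0.331931, 1.3261, -2.0145)–(-0.808855, 1.3261, -1.74256)  len=0.5490
  (v11,v14,v15) [+-+] → (-0.808855, 1.3261, -1.74256)–(-1.3261, 1.3261, -1.44767)  len=0.5954
  (v13,v16,v17) [++-] → (-1.3261, 1.3261, 1.44767)–(-0.331931, 1.3261, 2.0145)  len=1.1444
  (v13,v17,v5) [+--] → (-0.331931, 1.3261, 2.0145)–(0, 1.3261, 2.05917)  len=0.3349
  (v14,v18,v15) [--+] → (-1.63062, 1.3261, -1.02854)–(-1.3261, 1.3261, -1.44767)  len=0.5181
  (v15,v18,v19) [+--] → (-1.63062, 1.3261, -1.02854)–(-1.81881, 1.3261, -0.7695)  len=0.3202
  (v15,v19,v16) [+-+] → (-1.81881, 1.3261, -0.7695)–(-1.81881, 1.3261, 0.449292)  len=1.2188
  (v16,v19,v20) [+--] → (-1.81881, 1.3261, 0.449292)–(-1.81881, 1.3261, 0.7695)  len=0.3202
  (v16,v20,v17) [+--] → (-1.81881, 1.3261, 0.7695)–(-1.3261, 1.3261, 1.44767)  len=0.8383

Chained into 1 loop(s):
  loop 1: 20 segments, perimeter = 12.3484
Total perimeter = 12.348


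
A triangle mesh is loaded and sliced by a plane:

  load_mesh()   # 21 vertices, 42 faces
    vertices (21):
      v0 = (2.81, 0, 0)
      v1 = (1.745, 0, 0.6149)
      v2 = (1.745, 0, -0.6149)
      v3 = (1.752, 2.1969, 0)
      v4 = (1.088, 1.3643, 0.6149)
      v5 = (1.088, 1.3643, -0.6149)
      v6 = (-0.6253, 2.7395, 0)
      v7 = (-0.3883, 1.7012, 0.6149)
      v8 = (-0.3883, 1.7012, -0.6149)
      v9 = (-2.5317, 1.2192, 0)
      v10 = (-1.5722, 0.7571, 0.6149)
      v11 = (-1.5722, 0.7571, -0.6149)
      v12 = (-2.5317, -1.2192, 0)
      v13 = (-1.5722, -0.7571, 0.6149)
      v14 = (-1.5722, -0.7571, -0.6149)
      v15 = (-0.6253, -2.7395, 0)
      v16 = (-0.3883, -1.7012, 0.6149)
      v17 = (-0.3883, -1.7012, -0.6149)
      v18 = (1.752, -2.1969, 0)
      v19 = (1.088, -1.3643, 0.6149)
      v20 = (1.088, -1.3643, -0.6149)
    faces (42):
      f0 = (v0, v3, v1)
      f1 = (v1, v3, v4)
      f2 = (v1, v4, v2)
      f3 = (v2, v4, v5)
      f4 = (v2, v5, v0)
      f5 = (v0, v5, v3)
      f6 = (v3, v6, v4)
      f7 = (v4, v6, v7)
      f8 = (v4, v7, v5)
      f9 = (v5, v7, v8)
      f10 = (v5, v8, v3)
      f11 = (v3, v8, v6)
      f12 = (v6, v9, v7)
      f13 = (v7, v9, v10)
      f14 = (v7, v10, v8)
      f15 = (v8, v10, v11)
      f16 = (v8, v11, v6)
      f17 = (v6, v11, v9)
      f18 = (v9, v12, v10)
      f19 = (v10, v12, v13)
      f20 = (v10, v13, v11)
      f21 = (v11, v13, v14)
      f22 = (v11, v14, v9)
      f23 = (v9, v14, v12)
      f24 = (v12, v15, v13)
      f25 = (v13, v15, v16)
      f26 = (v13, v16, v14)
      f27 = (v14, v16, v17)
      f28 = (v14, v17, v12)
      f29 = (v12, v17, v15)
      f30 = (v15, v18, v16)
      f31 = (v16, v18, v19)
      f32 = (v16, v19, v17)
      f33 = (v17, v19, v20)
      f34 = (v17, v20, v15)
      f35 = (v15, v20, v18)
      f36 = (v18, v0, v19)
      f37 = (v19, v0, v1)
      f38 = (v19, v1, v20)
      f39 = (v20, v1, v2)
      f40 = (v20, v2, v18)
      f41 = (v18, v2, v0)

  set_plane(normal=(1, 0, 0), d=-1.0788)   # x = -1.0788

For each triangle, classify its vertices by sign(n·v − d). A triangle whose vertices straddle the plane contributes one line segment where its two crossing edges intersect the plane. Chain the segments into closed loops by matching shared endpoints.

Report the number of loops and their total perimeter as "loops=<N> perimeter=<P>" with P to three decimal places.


Straddling triangles (12 of 42):
  (v6,v9,v7) [+-+] → (-1.0788, 2.37785, 0)–(-1.0788, 1.54592, 0.416809)  len=0.9305
  (v7,v9,v10) [+--] → (-1.0788, 1.54592, 0.416809)–(-1.0788, 1.15056, 0.6149)  len=0.4422
  (v7,v10,v8) [+-+] → (-1.0788, 1.15056, 0.6149)–(-1.0788, 1.15056, 0.102371)  len=0.5125
  (v8,v10,v11) [+--] → (-1.0788, 1.15056, 0.102371)–(-1.0788, 1.15056, -0.6149)  len=0.7173
  (v8,v11,v6) [+-+] → (-1.0788, 1.15056, -0.6149)–(-1.0788, 1.79007, -0.294495)  len=0.7153
  (v6,v11,v9) [+--] → (-1.0788, 1.79007, -0.294495)–(-1.0788, 2.37785, 0)  len=0.6574
  (v12,v15,v13) [-+-] → (-1.0788, -2.37785, 0)–(-1.0788, -1.79007, 0.294495)  len=0.6574
  (v13,v15,v16) [-++] → (-1.0788, -1.79007, 0.294495)–(-1.0788, -1.15056, 0.6149)  len=0.7153
  (v13,v16,v14) [-+-] → (-1.0788, -1.15056, 0.6149)–(-1.0788, -1.15056, -0.102371)  len=0.7173
  (v14,v16,v17) [-++] → (-1.0788, -1.15056, -0.102371)–(-1.0788, -1.15056, -0.6149)  len=0.5125
  (v14,v17,v12) [-+-] → (-1.0788, -1.15056, -0.6149)–(-1.0788, -1.54592, -0.416809)  len=0.4422
  (v12,v17,v15) [-++] → (-1.0788, -1.54592, -0.416809)–(-1.0788, -2.37785, 0)  len=0.9305

Chained into 2 loop(s):
  loop 1: 6 segments, perimeter = 3.9752
  loop 2: 6 segments, perimeter = 3.9752
Total perimeter = 7.950

loops=2 perimeter=7.950


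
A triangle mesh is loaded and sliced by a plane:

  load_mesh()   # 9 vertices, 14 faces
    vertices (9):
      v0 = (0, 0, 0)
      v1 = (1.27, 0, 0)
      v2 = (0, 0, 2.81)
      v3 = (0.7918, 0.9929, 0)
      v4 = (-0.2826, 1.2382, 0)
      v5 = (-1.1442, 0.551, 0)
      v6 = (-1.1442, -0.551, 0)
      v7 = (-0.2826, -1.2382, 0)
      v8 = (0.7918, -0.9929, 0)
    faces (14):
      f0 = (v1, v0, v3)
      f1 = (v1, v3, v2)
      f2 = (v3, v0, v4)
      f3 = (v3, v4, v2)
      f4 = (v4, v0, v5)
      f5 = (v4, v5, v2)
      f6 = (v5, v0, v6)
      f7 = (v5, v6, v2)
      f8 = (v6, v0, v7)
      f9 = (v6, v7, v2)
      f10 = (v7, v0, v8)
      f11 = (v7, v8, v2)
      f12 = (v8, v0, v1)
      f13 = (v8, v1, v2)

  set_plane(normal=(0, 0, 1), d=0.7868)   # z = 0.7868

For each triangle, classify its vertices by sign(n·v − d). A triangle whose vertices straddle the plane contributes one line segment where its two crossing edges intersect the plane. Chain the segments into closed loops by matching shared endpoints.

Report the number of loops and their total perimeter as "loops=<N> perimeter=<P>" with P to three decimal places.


loops=1 perimeter=5.554

Straddling triangles (7 of 14):
  (v1,v3,v2) [--+] → (0.570096, 0.714888, 0.7868)–(0.9144, 0, 0.7868)  len=0.7935
  (v3,v4,v2) [--+] → (-0.203472, 0.891504, 0.7868)–(0.570096, 0.714888, 0.7868)  len=0.7935
  (v4,v5,v2) [--+] → (-0.823824, 0.39672, 0.7868)–(-0.203472, 0.891504, 0.7868)  len=0.7935
  (v5,v6,v2) [--+] → (-0.823824, -0.39672, 0.7868)–(-0.823824, 0.39672, 0.7868)  len=0.7934
  (v6,v7,v2) [--+] → (-0.203472, -0.891504, 0.7868)–(-0.823824, -0.39672, 0.7868)  len=0.7935
  (v7,v8,v2) [--+] → (0.570096, -0.714888, 0.7868)–(-0.203472, -0.891504, 0.7868)  len=0.7935
  (v8,v1,v2) [--+] → (0.9144, 0, 0.7868)–(0.570096, -0.714888, 0.7868)  len=0.7935

Chained into 1 loop(s):
  loop 1: 7 segments, perimeter = 5.5544
Total perimeter = 5.554


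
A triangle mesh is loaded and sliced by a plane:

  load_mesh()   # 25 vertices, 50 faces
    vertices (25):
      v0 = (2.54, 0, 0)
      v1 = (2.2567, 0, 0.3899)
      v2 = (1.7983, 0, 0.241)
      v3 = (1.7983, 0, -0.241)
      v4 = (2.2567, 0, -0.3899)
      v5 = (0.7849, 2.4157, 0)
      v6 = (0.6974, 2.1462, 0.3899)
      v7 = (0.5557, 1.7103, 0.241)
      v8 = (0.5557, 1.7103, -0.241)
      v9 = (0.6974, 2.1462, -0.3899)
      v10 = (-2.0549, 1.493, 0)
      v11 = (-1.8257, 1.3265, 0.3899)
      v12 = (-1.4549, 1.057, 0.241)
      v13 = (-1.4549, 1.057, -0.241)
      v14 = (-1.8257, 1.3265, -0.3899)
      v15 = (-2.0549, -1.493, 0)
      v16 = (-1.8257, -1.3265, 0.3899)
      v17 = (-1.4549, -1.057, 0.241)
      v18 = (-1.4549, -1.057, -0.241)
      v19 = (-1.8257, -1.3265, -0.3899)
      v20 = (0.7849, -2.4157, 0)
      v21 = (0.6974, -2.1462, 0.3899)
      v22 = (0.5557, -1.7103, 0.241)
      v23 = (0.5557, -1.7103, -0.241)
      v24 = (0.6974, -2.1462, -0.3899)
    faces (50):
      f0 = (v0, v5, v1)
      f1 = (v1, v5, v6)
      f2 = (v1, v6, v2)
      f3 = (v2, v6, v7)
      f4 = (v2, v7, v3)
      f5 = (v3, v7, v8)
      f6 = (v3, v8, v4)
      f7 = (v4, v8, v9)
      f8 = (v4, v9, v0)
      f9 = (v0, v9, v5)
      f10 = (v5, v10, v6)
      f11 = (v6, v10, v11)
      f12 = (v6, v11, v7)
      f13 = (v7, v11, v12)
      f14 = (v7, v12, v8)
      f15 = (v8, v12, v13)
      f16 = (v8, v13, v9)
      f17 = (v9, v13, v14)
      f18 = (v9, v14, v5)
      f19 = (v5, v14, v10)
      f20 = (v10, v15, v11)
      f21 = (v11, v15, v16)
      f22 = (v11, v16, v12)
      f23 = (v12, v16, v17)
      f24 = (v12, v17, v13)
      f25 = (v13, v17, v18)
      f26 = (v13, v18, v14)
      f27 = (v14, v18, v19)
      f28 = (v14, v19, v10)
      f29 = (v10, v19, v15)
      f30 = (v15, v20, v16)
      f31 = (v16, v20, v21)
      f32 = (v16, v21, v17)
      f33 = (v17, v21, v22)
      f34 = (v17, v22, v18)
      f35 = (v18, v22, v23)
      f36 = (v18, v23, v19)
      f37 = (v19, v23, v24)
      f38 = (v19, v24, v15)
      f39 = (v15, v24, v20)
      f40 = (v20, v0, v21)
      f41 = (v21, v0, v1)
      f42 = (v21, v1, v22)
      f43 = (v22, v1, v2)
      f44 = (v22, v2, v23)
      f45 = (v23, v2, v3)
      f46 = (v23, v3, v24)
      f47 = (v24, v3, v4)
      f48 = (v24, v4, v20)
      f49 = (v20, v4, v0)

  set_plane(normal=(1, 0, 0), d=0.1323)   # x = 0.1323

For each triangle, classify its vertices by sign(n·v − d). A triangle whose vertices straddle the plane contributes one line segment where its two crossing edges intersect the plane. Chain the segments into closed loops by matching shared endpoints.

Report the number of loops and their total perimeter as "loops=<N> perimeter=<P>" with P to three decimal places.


loops=2 perimeter=4.467

Straddling triangles (20 of 50):
  (v5,v10,v6) [+-+] → (0.1323, 2.20366, 0)–(0.1323, 2.01209, 0.309846)  len=0.3643
  (v6,v10,v11) [+--] → (0.1323, 2.01209, 0.309846)–(0.1323, 1.96261, 0.3899)  len=0.0941
  (v6,v11,v7) [+-+] → (0.1323, 1.96261, 0.3899)–(0.1323, 1.64206, 0.267474)  len=0.3431
  (v7,v11,v12) [+--] → (0.1323, 1.64206, 0.267474)–(0.1323, 1.57273, 0.241)  len=0.0742
  (v7,v12,v8) [+-+] → (0.1323, 1.57273, 0.241)–(0.1323, 1.57273, -0.139499)  len=0.3805
  (v8,v12,v13) [+--] → (0.1323, 1.57273, -0.139499)–(0.1323, 1.57273, -0.241)  len=0.1015
  (v8,v13,v9) [+-+] → (0.1323, 1.57273, -0.241)–(0.1323, 1.86022, -0.350805)  len=0.3078
  (v9,v13,v14) [+--] → (0.1323, 1.86022, -0.350805)–(0.1323, 1.96261, -0.3899)  len=0.1096
  (v9,v14,v5) [+-+] → (0.1323, 1.96261, -0.3899)–(0.1323, 2.14342, -0.0974675)  len=0.3438
  (v5,v14,v10) [+--] → (0.1323, 2.14342, -0.0974675)–(0.1323, 2.20366, 0)  len=0.1146
  (v15,v20,v16) [-+-] → (0.1323, -2.20366, 0)–(0.1323, -2.14342, 0.0974675)  len=0.1146
  (v16,v20,v21) [-++] → (0.1323, -2.14342, 0.0974675)–(0.1323, -1.96261, 0.3899)  len=0.3438
  (v16,v21,v17) [-+-] → (0.1323, -1.96261, 0.3899)–(0.1323, -1.86022, 0.350805)  len=0.1096
  (v17,v21,v22) [-++] → (0.1323, -1.86022, 0.350805)–(0.1323, -1.57273, 0.241)  len=0.3078
  (v17,v22,v18) [-+-] → (0.1323, -1.57273, 0.241)–(0.1323, -1.57273, 0.139499)  len=0.1015
  (v18,v22,v23) [-++] → (0.1323, -1.57273, 0.139499)–(0.1323, -1.57273, -0.241)  len=0.3805
  (v18,v23,v19) [-+-] → (0.1323, -1.57273, -0.241)–(0.1323, -1.64206, -0.267474)  len=0.0742
  (v19,v23,v24) [-++] → (0.1323, -1.64206, -0.267474)–(0.1323, -1.96261, -0.3899)  len=0.3431
  (v19,v24,v15) [-+-] → (0.1323, -1.96261, -0.3899)–(0.1323, -2.01209, -0.309846)  len=0.0941
  (v15,v24,v20) [-++] → (0.1323, -2.01209, -0.309846)–(0.1323, -2.20366, 0)  len=0.3643

Chained into 2 loop(s):
  loop 1: 10 segments, perimeter = 2.2335
  loop 2: 10 segments, perimeter = 2.2335
Total perimeter = 4.467


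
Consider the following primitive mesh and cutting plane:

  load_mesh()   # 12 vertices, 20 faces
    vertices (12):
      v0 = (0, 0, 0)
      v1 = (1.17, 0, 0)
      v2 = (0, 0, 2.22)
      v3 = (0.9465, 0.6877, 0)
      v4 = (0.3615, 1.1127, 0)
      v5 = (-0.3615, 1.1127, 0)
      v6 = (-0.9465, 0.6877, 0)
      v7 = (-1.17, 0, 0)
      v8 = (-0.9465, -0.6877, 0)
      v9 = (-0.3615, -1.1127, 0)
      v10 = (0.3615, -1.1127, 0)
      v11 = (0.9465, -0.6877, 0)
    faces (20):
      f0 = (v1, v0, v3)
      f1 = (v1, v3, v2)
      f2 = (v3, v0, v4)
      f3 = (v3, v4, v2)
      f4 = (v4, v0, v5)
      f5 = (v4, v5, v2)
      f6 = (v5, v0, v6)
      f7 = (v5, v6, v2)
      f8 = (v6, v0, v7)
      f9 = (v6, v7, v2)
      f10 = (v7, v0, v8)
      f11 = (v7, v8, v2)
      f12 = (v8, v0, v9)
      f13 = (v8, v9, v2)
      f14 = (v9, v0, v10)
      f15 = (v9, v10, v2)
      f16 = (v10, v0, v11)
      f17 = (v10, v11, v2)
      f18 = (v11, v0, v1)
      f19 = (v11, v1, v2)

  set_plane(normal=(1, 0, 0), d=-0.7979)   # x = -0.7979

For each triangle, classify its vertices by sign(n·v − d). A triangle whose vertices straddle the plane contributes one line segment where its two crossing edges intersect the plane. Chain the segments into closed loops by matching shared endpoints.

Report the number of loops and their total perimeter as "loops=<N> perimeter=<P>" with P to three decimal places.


Straddling triangles (8 of 20):
  (v5,v0,v6) [++-] → (-0.7979, 0.579731, 0)–(-0.7979, 0.795657, 0)  len=0.2159
  (v5,v6,v2) [+-+] → (-0.7979, 0.795657, 0)–(-0.7979, 0.579731, 0.348539)  len=0.4100
  (v6,v0,v7) [-+-] → (-0.7979, 0.579731, 0)–(-0.7979, 0, 0)  len=0.5797
  (v6,v7,v2) [--+] → (-0.7979, 0, 0.706036)–(-0.7979, 0.579731, 0.348539)  len=0.6811
  (v7,v0,v8) [-+-] → (-0.7979, 0, 0)–(-0.7979, -0.579731, 0)  len=0.5797
  (v7,v8,v2) [--+] → (-0.7979, -0.579731, 0.348539)–(-0.7979, 0, 0.706036)  len=0.6811
  (v8,v0,v9) [-++] → (-0.7979, -0.579731, 0)–(-0.7979, -0.795657, 0)  len=0.2159
  (v8,v9,v2) [-++] → (-0.7979, -0.795657, 0)–(-0.7979, -0.579731, 0.348539)  len=0.4100

Chained into 1 loop(s):
  loop 1: 8 segments, perimeter = 3.7735
Total perimeter = 3.774

loops=1 perimeter=3.774


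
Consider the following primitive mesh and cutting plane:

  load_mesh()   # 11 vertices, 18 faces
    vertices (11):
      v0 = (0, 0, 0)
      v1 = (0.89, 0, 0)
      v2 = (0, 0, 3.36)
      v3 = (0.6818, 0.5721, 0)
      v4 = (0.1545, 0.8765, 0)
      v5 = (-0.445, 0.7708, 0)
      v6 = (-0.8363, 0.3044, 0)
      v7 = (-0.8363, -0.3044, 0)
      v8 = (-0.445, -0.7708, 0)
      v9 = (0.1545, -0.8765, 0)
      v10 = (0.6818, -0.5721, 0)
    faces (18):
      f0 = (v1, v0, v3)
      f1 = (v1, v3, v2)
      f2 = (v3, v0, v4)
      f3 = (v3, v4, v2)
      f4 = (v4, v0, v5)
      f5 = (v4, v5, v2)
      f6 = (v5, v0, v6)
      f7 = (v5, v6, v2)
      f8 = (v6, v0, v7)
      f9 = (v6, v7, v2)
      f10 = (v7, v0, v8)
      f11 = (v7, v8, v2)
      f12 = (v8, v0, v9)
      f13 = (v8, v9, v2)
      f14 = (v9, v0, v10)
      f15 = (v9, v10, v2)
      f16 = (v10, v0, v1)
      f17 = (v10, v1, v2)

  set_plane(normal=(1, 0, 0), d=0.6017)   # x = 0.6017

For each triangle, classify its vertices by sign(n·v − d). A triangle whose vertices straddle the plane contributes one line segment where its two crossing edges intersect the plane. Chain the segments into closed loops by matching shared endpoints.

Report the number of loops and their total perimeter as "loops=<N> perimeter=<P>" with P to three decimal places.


Straddling triangles (8 of 18):
  (v1,v0,v3) [+-+] → (0.6017, 0, 0)–(0.6017, 0.504888, 0)  len=0.5049
  (v1,v3,v2) [++-] → (0.6017, 0.504888, 0.394743)–(0.6017, 0, 1.08841)  len=0.8580
  (v3,v0,v4) [+--] → (0.6017, 0.504888, 0)–(0.6017, 0.61834, 0)  len=0.1135
  (v3,v4,v2) [+--] → (0.6017, 0.61834, 0)–(0.6017, 0.504888, 0.394743)  len=0.4107
  (v9,v0,v10) [--+] → (0.6017, -0.504888, 0)–(0.6017, -0.61834, 0)  len=0.1135
  (v9,v10,v2) [-+-] → (0.6017, -0.61834, 0)–(0.6017, -0.504888, 0.394743)  len=0.4107
  (v10,v0,v1) [+-+] → (0.6017, -0.504888, 0)–(0.6017, 0, 0)  len=0.5049
  (v10,v1,v2) [++-] → (0.6017, 0, 1.08841)–(0.6017, -0.504888, 0.394743)  len=0.8580

Chained into 1 loop(s):
  loop 1: 8 segments, perimeter = 3.7740
Total perimeter = 3.774

loops=1 perimeter=3.774


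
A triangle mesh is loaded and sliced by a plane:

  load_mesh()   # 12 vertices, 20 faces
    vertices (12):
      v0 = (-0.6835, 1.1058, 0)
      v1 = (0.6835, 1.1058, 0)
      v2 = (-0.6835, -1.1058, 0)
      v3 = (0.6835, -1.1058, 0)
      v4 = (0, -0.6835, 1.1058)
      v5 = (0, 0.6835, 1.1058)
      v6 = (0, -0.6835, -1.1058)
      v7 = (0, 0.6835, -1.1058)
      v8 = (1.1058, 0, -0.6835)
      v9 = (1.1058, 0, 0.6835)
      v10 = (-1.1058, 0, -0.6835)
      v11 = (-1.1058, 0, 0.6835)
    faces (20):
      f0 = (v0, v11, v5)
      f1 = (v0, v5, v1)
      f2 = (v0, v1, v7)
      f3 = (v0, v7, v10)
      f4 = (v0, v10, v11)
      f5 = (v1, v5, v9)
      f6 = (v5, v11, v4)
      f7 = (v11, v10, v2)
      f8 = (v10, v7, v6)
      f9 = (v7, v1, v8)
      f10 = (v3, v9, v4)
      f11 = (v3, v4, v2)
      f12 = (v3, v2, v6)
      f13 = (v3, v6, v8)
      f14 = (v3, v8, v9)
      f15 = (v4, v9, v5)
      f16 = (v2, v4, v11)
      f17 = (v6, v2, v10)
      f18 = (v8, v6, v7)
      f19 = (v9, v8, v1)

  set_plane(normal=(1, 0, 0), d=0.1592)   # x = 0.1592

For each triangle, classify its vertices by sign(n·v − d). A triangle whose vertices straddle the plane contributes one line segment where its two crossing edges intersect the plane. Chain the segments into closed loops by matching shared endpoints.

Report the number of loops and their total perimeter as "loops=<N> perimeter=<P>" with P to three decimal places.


Straddling triangles (10 of 20):
  (v0,v5,v1) [--+] → (0.1592, 0.781862, 0.848238)–(0.1592, 1.1058, 0)  len=0.9080
  (v0,v1,v7) [-+-] → (0.1592, 1.1058, 0)–(0.1592, 0.781862, -0.848238)  len=0.9080
  (v1,v5,v9) [+-+] → (0.1592, 0.781862, 0.848238)–(0.1592, 0.585098, 1.045)  len=0.2783
  (v7,v1,v8) [-++] → (0.1592, 0.781862, -0.848238)–(0.1592, 0.585098, -1.045)  len=0.2783
  (v3,v9,v4) [++-] → (0.1592, -0.585098, 1.045)–(0.1592, -0.781862, 0.848238)  len=0.2783
  (v3,v4,v2) [+--] → (0.1592, -0.781862, 0.848238)–(0.1592, -1.1058, 0)  len=0.9080
  (v3,v2,v6) [+--] → (0.1592, -1.1058, 0)–(0.1592, -0.781862, -0.848238)  len=0.9080
  (v3,v6,v8) [+-+] → (0.1592, -0.781862, -0.848238)–(0.1592, -0.585098, -1.045)  len=0.2783
  (v4,v9,v5) [-+-] → (0.1592, -0.585098, 1.045)–(0.1592, 0.585098, 1.045)  len=1.1702
  (v8,v6,v7) [+--] → (0.1592, -0.585098, -1.045)–(0.1592, 0.585098, -1.045)  len=1.1702

Chained into 1 loop(s):
  loop 1: 10 segments, perimeter = 7.0854
Total perimeter = 7.085

loops=1 perimeter=7.085


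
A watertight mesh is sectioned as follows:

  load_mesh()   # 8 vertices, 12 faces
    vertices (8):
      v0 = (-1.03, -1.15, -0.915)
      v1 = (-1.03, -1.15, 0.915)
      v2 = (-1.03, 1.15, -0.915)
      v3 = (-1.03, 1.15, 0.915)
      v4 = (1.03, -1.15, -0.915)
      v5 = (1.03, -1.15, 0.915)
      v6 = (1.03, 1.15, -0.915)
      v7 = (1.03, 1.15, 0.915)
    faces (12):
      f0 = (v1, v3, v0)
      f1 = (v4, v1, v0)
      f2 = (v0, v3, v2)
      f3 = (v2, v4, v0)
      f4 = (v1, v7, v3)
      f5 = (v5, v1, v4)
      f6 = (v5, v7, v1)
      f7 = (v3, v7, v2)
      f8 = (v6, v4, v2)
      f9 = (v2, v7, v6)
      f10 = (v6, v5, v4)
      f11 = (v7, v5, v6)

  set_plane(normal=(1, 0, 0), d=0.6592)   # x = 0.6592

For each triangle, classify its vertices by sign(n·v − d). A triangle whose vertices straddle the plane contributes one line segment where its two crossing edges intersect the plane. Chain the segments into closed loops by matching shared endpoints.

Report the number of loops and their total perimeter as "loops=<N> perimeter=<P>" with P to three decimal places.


loops=1 perimeter=8.260

Straddling triangles (8 of 12):
  (v4,v1,v0) [+--] → (0.6592, -1.15, -0.5856)–(0.6592, -1.15, -0.915)  len=0.3294
  (v2,v4,v0) [-+-] → (0.6592, -0.736, -0.915)–(0.6592, -1.15, -0.915)  len=0.4140
  (v1,v7,v3) [-+-] → (0.6592, 0.736, 0.915)–(0.6592, 1.15, 0.915)  len=0.4140
  (v5,v1,v4) [+-+] → (0.6592, -1.15, 0.915)–(0.6592, -1.15, -0.5856)  len=1.5006
  (v5,v7,v1) [++-] → (0.6592, 0.736, 0.915)–(0.6592, -1.15, 0.915)  len=1.8860
  (v3,v7,v2) [-+-] → (0.6592, 1.15, 0.915)–(0.6592, 1.15, 0.5856)  len=0.3294
  (v6,v4,v2) [++-] → (0.6592, -0.736, -0.915)–(0.6592, 1.15, -0.915)  len=1.8860
  (v2,v7,v6) [-++] → (0.6592, 1.15, 0.5856)–(0.6592, 1.15, -0.915)  len=1.5006

Chained into 1 loop(s):
  loop 1: 8 segments, perimeter = 8.2600
Total perimeter = 8.260


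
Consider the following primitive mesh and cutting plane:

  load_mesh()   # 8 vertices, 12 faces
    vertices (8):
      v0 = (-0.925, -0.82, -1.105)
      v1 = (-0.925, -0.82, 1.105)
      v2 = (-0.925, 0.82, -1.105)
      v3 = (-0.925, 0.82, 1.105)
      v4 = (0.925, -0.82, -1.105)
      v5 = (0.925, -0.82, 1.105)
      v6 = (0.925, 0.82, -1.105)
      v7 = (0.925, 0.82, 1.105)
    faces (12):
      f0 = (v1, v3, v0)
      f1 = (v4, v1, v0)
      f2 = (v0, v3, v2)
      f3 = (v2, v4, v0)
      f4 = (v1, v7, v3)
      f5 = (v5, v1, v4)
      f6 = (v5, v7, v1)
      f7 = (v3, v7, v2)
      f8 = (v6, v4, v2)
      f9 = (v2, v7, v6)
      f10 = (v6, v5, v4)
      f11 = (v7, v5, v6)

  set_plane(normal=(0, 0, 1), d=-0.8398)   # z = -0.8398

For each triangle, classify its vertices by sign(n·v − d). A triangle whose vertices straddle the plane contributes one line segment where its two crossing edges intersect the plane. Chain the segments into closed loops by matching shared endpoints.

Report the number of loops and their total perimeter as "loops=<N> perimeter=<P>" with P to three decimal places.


loops=1 perimeter=6.980

Straddling triangles (8 of 12):
  (v1,v3,v0) [++-] → (-0.925, -0.6232, -0.8398)–(-0.925, -0.82, -0.8398)  len=0.1968
  (v4,v1,v0) [-+-] → (0.703, -0.82, -0.8398)–(-0.925, -0.82, -0.8398)  len=1.6280
  (v0,v3,v2) [-+-] → (-0.925, -0.6232, -0.8398)–(-0.925, 0.82, -0.8398)  len=1.4432
  (v5,v1,v4) [++-] → (0.703, -0.82, -0.8398)–(0.925, -0.82, -0.8398)  len=0.2220
  (v3,v7,v2) [++-] → (-0.703, 0.82, -0.8398)–(-0.925, 0.82, -0.8398)  len=0.2220
  (v2,v7,v6) [-+-] → (-0.703, 0.82, -0.8398)–(0.925, 0.82, -0.8398)  len=1.6280
  (v6,v5,v4) [-+-] → (0.925, 0.6232, -0.8398)–(0.925, -0.82, -0.8398)  len=1.4432
  (v7,v5,v6) [++-] → (0.925, 0.6232, -0.8398)–(0.925, 0.82, -0.8398)  len=0.1968

Chained into 1 loop(s):
  loop 1: 8 segments, perimeter = 6.9800
Total perimeter = 6.980


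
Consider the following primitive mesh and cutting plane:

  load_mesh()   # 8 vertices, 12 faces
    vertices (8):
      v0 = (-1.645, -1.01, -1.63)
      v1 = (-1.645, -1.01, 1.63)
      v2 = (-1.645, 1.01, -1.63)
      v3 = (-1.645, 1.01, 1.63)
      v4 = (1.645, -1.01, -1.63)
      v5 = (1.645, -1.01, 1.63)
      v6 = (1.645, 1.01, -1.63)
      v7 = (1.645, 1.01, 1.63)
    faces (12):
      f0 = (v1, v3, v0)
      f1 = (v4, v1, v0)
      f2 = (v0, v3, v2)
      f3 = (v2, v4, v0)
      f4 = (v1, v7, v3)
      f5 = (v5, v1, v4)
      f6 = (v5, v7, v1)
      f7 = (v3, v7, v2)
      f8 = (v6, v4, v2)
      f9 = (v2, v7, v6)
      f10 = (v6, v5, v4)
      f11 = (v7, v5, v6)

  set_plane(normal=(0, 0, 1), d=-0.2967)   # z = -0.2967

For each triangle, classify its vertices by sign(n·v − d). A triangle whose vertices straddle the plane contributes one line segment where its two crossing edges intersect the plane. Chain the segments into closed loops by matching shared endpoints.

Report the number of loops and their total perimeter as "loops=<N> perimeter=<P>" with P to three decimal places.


Straddling triangles (8 of 12):
  (v1,v3,v0) [++-] → (-1.645, -0.183845, -0.2967)–(-1.645, -1.01, -0.2967)  len=0.8262
  (v4,v1,v0) [-+-] → (0.29943, -1.01, -0.2967)–(-1.645, -1.01, -0.2967)  len=1.9444
  (v0,v3,v2) [-+-] → (-1.645, -0.183845, -0.2967)–(-1.645, 1.01, -0.2967)  len=1.1938
  (v5,v1,v4) [++-] → (0.29943, -1.01, -0.2967)–(1.645, -1.01, -0.2967)  len=1.3456
  (v3,v7,v2) [++-] → (-0.29943, 1.01, -0.2967)–(-1.645, 1.01, -0.2967)  len=1.3456
  (v2,v7,v6) [-+-] → (-0.29943, 1.01, -0.2967)–(1.645, 1.01, -0.2967)  len=1.9444
  (v6,v5,v4) [-+-] → (1.645, 0.183845, -0.2967)–(1.645, -1.01, -0.2967)  len=1.1938
  (v7,v5,v6) [++-] → (1.645, 0.183845, -0.2967)–(1.645, 1.01, -0.2967)  len=0.8262

Chained into 1 loop(s):
  loop 1: 8 segments, perimeter = 10.6200
Total perimeter = 10.620

loops=1 perimeter=10.620


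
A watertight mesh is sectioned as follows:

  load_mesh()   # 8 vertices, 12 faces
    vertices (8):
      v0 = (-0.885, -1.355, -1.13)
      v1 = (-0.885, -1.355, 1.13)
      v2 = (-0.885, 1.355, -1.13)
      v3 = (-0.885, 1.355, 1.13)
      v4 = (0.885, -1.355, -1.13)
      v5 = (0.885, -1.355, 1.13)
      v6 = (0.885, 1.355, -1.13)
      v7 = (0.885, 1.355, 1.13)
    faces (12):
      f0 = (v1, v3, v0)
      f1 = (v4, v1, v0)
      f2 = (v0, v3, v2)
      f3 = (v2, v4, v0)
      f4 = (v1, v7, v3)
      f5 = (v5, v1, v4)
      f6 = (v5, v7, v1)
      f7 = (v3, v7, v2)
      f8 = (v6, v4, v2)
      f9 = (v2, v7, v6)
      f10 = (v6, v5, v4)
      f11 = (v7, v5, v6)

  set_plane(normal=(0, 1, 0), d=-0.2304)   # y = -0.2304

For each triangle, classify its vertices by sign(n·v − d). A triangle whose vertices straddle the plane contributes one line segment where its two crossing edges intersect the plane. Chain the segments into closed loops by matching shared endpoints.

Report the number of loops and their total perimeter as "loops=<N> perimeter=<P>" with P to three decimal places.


Straddling triangles (8 of 12):
  (v1,v3,v0) [-+-] → (-0.885, -0.2304, 1.13)–(-0.885, -0.2304, -0.192142)  len=1.3221
  (v0,v3,v2) [-++] → (-0.885, -0.2304, -0.192142)–(-0.885, -0.2304, -1.13)  len=0.9379
  (v2,v4,v0) [+--] → (0.150483, -0.2304, -1.13)–(-0.885, -0.2304, -1.13)  len=1.0355
  (v1,v7,v3) [-++] → (-0.150483, -0.2304, 1.13)–(-0.885, -0.2304, 1.13)  len=0.7345
  (v5,v7,v1) [-+-] → (0.885, -0.2304, 1.13)–(-0.150483, -0.2304, 1.13)  len=1.0355
  (v6,v4,v2) [+-+] → (0.885, -0.2304, -1.13)–(0.150483, -0.2304, -1.13)  len=0.7345
  (v6,v5,v4) [+--] → (0.885, -0.2304, 0.192142)–(0.885, -0.2304, -1.13)  len=1.3221
  (v7,v5,v6) [+-+] → (0.885, -0.2304, 1.13)–(0.885, -0.2304, 0.192142)  len=0.9379

Chained into 1 loop(s):
  loop 1: 8 segments, perimeter = 8.0600
Total perimeter = 8.060

loops=1 perimeter=8.060


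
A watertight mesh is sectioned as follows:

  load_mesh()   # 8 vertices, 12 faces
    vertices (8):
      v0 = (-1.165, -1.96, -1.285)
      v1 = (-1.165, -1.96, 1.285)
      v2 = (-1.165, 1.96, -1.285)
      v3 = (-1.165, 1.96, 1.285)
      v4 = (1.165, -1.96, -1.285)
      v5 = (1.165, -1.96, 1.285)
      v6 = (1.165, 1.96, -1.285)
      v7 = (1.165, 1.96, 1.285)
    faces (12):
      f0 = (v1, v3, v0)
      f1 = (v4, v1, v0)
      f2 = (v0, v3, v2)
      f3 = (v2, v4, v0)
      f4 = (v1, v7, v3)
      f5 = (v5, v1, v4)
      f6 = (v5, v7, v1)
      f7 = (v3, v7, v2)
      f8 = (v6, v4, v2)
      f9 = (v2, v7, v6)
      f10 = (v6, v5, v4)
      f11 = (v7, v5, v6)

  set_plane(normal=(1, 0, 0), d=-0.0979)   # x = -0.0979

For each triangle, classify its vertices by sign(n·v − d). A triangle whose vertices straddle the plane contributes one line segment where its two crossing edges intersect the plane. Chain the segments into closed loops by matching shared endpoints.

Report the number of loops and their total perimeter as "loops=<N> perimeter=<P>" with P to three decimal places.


Straddling triangles (8 of 12):
  (v4,v1,v0) [+--] → (-0.0979, -1.96, 0.107984)–(-0.0979, -1.96, -1.285)  len=1.3930
  (v2,v4,v0) [-+-] → (-0.0979, 0.164707, -1.285)–(-0.0979, -1.96, -1.285)  len=2.1247
  (v1,v7,v3) [-+-] → (-0.0979, -0.164707, 1.285)–(-0.0979, 1.96, 1.285)  len=2.1247
  (v5,v1,v4) [+-+] → (-0.0979, -1.96, 1.285)–(-0.0979, -1.96, 0.107984)  len=1.1770
  (v5,v7,v1) [++-] → (-0.0979, -0.164707, 1.285)–(-0.0979, -1.96, 1.285)  len=1.7953
  (v3,v7,v2) [-+-] → (-0.0979, 1.96, 1.285)–(-0.0979, 1.96, -0.107984)  len=1.3930
  (v6,v4,v2) [++-] → (-0.0979, 0.164707, -1.285)–(-0.0979, 1.96, -1.285)  len=1.7953
  (v2,v7,v6) [-++] → (-0.0979, 1.96, -0.107984)–(-0.0979, 1.96, -1.285)  len=1.1770

Chained into 1 loop(s):
  loop 1: 8 segments, perimeter = 12.9800
Total perimeter = 12.980

loops=1 perimeter=12.980


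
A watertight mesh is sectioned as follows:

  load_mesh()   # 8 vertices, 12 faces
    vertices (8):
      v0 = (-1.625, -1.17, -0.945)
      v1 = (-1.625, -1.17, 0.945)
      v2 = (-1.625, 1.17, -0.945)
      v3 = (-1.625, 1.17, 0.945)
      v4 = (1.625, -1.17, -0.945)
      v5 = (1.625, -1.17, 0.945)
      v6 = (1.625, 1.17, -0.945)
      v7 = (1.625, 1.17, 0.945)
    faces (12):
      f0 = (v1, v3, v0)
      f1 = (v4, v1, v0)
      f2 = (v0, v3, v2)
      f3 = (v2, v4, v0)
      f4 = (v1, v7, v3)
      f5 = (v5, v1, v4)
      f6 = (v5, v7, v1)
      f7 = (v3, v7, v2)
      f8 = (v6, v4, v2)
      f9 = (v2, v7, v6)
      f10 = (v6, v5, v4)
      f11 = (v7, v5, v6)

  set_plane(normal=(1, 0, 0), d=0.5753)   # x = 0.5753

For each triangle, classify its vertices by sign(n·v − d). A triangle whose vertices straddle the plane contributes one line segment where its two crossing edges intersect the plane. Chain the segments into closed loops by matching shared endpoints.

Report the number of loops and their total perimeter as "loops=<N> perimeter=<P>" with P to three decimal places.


Straddling triangles (8 of 12):
  (v4,v1,v0) [+--] → (0.5753, -1.17, -0.334559)–(0.5753, -1.17, -0.945)  len=0.6104
  (v2,v4,v0) [-+-] → (0.5753, -0.414216, -0.945)–(0.5753, -1.17, -0.945)  len=0.7558
  (v1,v7,v3) [-+-] → (0.5753, 0.414216, 0.945)–(0.5753, 1.17, 0.945)  len=0.7558
  (v5,v1,v4) [+-+] → (0.5753, -1.17, 0.945)–(0.5753, -1.17, -0.334559)  len=1.2796
  (v5,v7,v1) [++-] → (0.5753, 0.414216, 0.945)–(0.5753, -1.17, 0.945)  len=1.5842
  (v3,v7,v2) [-+-] → (0.5753, 1.17, 0.945)–(0.5753, 1.17, 0.334559)  len=0.6104
  (v6,v4,v2) [++-] → (0.5753, -0.414216, -0.945)–(0.5753, 1.17, -0.945)  len=1.5842
  (v2,v7,v6) [-++] → (0.5753, 1.17, 0.334559)–(0.5753, 1.17, -0.945)  len=1.2796

Chained into 1 loop(s):
  loop 1: 8 segments, perimeter = 8.4600
Total perimeter = 8.460

loops=1 perimeter=8.460


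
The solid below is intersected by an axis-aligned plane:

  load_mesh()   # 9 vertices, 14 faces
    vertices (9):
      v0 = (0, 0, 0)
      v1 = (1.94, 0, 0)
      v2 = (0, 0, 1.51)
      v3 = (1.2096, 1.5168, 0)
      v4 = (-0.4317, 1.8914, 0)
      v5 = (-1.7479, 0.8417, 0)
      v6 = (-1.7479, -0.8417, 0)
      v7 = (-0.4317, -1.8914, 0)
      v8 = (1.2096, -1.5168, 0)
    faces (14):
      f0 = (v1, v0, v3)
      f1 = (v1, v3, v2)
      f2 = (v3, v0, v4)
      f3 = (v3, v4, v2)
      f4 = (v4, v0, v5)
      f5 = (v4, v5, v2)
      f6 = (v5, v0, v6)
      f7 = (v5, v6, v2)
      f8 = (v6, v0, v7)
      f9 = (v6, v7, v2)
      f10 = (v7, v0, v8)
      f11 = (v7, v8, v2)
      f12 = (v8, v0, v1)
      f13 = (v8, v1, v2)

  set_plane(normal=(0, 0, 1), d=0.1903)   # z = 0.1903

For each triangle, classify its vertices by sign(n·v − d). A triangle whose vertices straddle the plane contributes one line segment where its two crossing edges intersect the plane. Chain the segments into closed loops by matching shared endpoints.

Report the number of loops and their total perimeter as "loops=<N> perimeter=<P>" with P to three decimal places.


Straddling triangles (7 of 14):
  (v1,v3,v2) [--+] → (1.05716, 1.32564, 0.1903)–(1.69551, 0, 0.1903)  len=1.4713
  (v3,v4,v2) [--+] → (-0.377294, 1.65303, 0.1903)–(1.05716, 1.32564, 0.1903)  len=1.4713
  (v4,v5,v2) [--+] → (-1.52762, 0.735624, 0.1903)–(-0.377294, 1.65303, 0.1903)  len=1.4714
  (v5,v6,v2) [--+] → (-1.52762, -0.735624, 0.1903)–(-1.52762, 0.735624, 0.1903)  len=1.4712
  (v6,v7,v2) [--+] → (-0.377294, -1.65303, 0.1903)–(-1.52762, -0.735624, 0.1903)  len=1.4714
  (v7,v8,v2) [--+] → (1.05716, -1.32564, 0.1903)–(-0.377294, -1.65303, 0.1903)  len=1.4713
  (v8,v1,v2) [--+] → (1.69551, 0, 0.1903)–(1.05716, -1.32564, 0.1903)  len=1.4713

Chained into 1 loop(s):
  loop 1: 7 segments, perimeter = 10.2993
Total perimeter = 10.299

loops=1 perimeter=10.299
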